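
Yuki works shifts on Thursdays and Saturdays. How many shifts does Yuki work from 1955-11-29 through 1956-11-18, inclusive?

1955-11-29 is a Tuesday.
That's 356 days from start to end, counting both.
356 = 7 × 50 + 6, so there are 50 full weeks plus 6 extra days.
Each full week contributes 2 days from the set (Thu, Sat): 50 × 2 = 100.
The 6 extra days are Tue, Wed, Thu, Fri, Sat, Sun — 2 of them qualify.
Total: 100 + 2 = 102.

102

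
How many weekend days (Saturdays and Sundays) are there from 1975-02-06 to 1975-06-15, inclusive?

38

1975-02-06 is a Thursday.
That's 130 days from start to end, counting both.
130 = 7 × 18 + 4, so there are 18 full weeks plus 4 extra days.
Each full week contributes 2 weekend days (Sat, Sun): 18 × 2 = 36.
The 4 extra days are Thursday, Friday, Saturday, Sunday — 2 of them qualify.
Total: 36 + 2 = 38.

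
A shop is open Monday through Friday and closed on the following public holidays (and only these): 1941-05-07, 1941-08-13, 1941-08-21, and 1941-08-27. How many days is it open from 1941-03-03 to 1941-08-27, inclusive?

1941-03-03 is a Monday.
From 1941-03-03 to 1941-08-27 is 178 days inclusive.
178 = 7 × 25 + 3, so there are 25 full weeks plus 3 extra days.
Each full week contributes 5 weekdays (Mon–Fri): 25 × 5 = 125.
The 3 extra days are Monday, Tuesday, Wednesday — 3 of them qualify.
Total: 125 + 3 = 128.
Holidays: 1941-05-07 (Wed); 1941-08-13 (Wed); 1941-08-21 (Thu); 1941-08-27 (Wed).
All 4 holidays fall on weekdays, so subtract 4.
Business days: 128 − 4 = 124.

124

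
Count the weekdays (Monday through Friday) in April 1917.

1 April 1917 is a Sunday.
That's 30 days from start to end, counting both.
30 = 7 × 4 + 2, so there are 4 full weeks plus 2 extra days.
Each full week contributes 5 weekdays (Mon–Fri): 4 × 5 = 20.
The 2 extra days are Sunday, Monday — 1 of them qualifies.
Total: 20 + 1 = 21.

21 weekdays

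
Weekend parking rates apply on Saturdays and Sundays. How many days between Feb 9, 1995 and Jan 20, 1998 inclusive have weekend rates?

308

Feb 9, 1995 is a Thursday.
From Feb 9, 1995 to Jan 20, 1998 is 1077 days inclusive.
1077 = 7 × 153 + 6, so there are 153 full weeks plus 6 extra days.
Each full week contributes 2 weekend days (Sat, Sun): 153 × 2 = 306.
The 6 extra days are Thursday, Friday, Saturday, Sunday, Monday, Tuesday — 2 of them qualify.
Total: 306 + 2 = 308.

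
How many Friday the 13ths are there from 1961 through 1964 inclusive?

8

Friday-the-13ths by year:
1961: Jan, Oct
1962: Apr, Jul
1963: Sep, Dec
1964: Mar, Nov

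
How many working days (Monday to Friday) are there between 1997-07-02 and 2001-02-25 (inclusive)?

953

1997-07-02 is a Wednesday.
From 1997-07-02 to 2001-02-25 is 1335 days inclusive.
1335 = 7 × 190 + 5, so there are 190 full weeks plus 5 extra days.
Each full week contributes 5 weekdays (Mon–Fri): 190 × 5 = 950.
The 5 extra days are Wednesday, Thursday, Friday, Saturday, Sunday — 3 of them qualify.
Total: 950 + 3 = 953.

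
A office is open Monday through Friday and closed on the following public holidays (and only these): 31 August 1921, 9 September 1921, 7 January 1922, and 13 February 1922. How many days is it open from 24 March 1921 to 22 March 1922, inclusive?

257 working days

24 March 1921 is a Thursday.
From 24 March 1921 to 22 March 1922 is 364 days inclusive.
364 = 7 × 52, so the span is exactly 52 full weeks.
Each full week contributes 5 weekdays (Mon–Fri): 52 × 5 = 260.
Total: 260.
Holidays: 31 August 1921 (Wed); 9 September 1921 (Fri); 7 January 1922 (Sat); 13 February 1922 (Mon).
3 of the 4 holidays fall on weekdays; the rest are weekends and were already excluded.
Business days: 260 − 3 = 257.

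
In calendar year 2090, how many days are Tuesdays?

52

January 1, 2090 is a Sunday.
That's 365 days from start to end, counting both.
365 = 7 × 52 + 1, so there are 52 full weeks plus 1 extra day.
Each full week contributes one Tuesday: 52 so far.
The 1 extra day is Sun — none qualify.
Total: 52 + 0 = 52.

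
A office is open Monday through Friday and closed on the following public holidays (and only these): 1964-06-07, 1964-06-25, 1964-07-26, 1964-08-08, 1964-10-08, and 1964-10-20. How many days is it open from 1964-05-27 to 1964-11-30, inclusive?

131

1964-05-27 is a Wednesday.
The range spans 188 days (inclusive of both endpoints).
188 = 7 × 26 + 6, so there are 26 full weeks plus 6 extra days.
Each full week contributes 5 weekdays (Mon–Fri): 26 × 5 = 130.
The 6 extra days are Wednesday, Thursday, Friday, Saturday, Sunday, Monday — 4 of them qualify.
Total: 130 + 4 = 134.
Holidays: 1964-06-07 (Sun); 1964-06-25 (Thu); 1964-07-26 (Sun); 1964-08-08 (Sat); 1964-10-08 (Thu); 1964-10-20 (Tue).
3 of the 6 holidays fall on weekdays; the rest are weekends and were already excluded.
Business days: 134 − 3 = 131.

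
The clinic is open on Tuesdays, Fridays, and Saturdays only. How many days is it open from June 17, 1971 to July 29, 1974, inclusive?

488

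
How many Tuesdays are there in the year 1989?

52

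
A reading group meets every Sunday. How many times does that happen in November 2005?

4

1 November 2005 is a Tuesday.
That's 30 days from start to end, counting both.
30 = 7 × 4 + 2, so there are 4 full weeks plus 2 extra days.
Each full week contributes one Sunday: 4 so far.
The 2 extra days are Tue, Wed — none qualify.
Total: 4 + 0 = 4.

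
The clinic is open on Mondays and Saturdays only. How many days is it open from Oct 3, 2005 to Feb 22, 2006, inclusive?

41

Oct 3, 2005 is a Monday.
From Oct 3, 2005 to Feb 22, 2006 is 143 days inclusive.
143 = 7 × 20 + 3, so there are 20 full weeks plus 3 extra days.
Each full week contributes 2 days from the set (Mon, Sat): 20 × 2 = 40.
The 3 extra days are Mon, Tue, Wed — 1 of them qualifies.
Total: 40 + 1 = 41.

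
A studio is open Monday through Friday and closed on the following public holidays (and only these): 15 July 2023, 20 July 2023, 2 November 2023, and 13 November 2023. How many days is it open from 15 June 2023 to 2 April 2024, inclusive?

206

15 June 2023 is a Thursday.
That's 293 days from start to end, counting both.
293 = 7 × 41 + 6, so there are 41 full weeks plus 6 extra days.
Each full week contributes 5 weekdays (Mon–Fri): 41 × 5 = 205.
The 6 extra days are Thursday, Friday, Saturday, Sunday, Monday, Tuesday — 4 of them qualify.
Total: 205 + 4 = 209.
Holidays: 15 July 2023 (Sat); 20 July 2023 (Thu); 2 November 2023 (Thu); 13 November 2023 (Mon).
3 of the 4 holidays fall on weekdays; the rest are weekends and were already excluded.
Business days: 209 − 3 = 206.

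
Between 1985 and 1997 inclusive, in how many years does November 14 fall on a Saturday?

2

Day of week of November 14 in each year:
1985: Thu, 1986: Fri, 1987: Sat ✓, 1988: Mon, 1989: Tue, 1990: Wed, 1991: Thu, 1992: Sat ✓, 1993: Sun, 1994: Mon, 1995: Tue, 1996: Thu, 1997: Fri
Saturdays: 1987, 1992.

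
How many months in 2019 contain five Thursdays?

A month has five Thursdays exactly when Thursday falls within its first (length − 28) days.
Jan: 31 days, starts Tue → 5 of Tue, Wed, Thu ✓
Feb: 28 days, starts Fri → 5 of (none)
Mar: 31 days, starts Fri → 5 of Fri, Sat, Sun
Apr: 30 days, starts Mon → 5 of Mon, Tue
May: 31 days, starts Wed → 5 of Wed, Thu, Fri ✓
Jun: 30 days, starts Sat → 5 of Sat, Sun
Jul: 31 days, starts Mon → 5 of Mon, Tue, Wed
Aug: 31 days, starts Thu → 5 of Thu, Fri, Sat ✓
Sep: 30 days, starts Sun → 5 of Sun, Mon
Oct: 31 days, starts Tue → 5 of Tue, Wed, Thu ✓
Nov: 30 days, starts Fri → 5 of Fri, Sat
Dec: 31 days, starts Sun → 5 of Sun, Mon, Tue
Months with five Thursdays: Jan, May, Aug, Oct.

4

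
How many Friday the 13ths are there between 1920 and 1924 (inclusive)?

Friday-the-13ths by year:
1920: Feb, Aug
1921: May
1922: Jan, Oct
1923: Apr, Jul
1924: Jun

8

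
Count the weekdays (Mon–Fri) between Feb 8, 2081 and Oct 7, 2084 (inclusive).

Feb 8, 2081 is a Saturday.
From Feb 8, 2081 to Oct 7, 2084 is 1338 days inclusive.
1338 = 7 × 191 + 1, so there are 191 full weeks plus 1 extra day.
Each full week contributes 5 weekdays (Mon–Fri): 191 × 5 = 955.
The 1 extra day is Saturday — none qualify.
Total: 955 + 0 = 955.

955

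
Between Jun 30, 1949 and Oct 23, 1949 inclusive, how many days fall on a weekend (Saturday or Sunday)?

34

Jun 30, 1949 is a Thursday.
From Jun 30, 1949 to Oct 23, 1949 is 116 days inclusive.
116 = 7 × 16 + 4, so there are 16 full weeks plus 4 extra days.
Each full week contributes 2 weekend days (Sat, Sun): 16 × 2 = 32.
The 4 extra days are Thursday, Friday, Saturday, Sunday — 2 of them qualify.
Total: 32 + 2 = 34.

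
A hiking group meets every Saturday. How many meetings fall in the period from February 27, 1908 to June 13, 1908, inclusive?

February 27, 1908 is a Thursday.
From February 27, 1908 to June 13, 1908 is 108 days inclusive.
108 = 7 × 15 + 3, so there are 15 full weeks plus 3 extra days.
Each full week contributes one Saturday: 15 so far.
The 3 extra days are Thursday, Friday, Saturday — 1 of them qualifies.
Total: 15 + 1 = 16.

16 Saturdays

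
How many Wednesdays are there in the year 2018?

January 1, 2018 is a Monday.
That's 365 days from start to end, counting both.
365 = 7 × 52 + 1, so there are 52 full weeks plus 1 extra day.
Each full week contributes one Wednesday: 52 so far.
The 1 extra day is Monday — none qualify.
Total: 52 + 0 = 52.

52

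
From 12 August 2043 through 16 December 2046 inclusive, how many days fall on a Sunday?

175 Sundays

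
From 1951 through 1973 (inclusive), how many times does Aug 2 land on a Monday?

Day of week of August 2 in each year:
1951: Thu, 1952: Sat, 1953: Sun, 1954: Mon ✓, 1955: Tue, 1956: Thu, 1957: Fri, 1958: Sat, 1959: Sun, 1960: Tue, 1961: Wed, 1962: Thu, 1963: Fri, 1964: Sun, 1965: Mon ✓, 1966: Tue, 1967: Wed, 1968: Fri, 1969: Sat, 1970: Sun, 1971: Mon ✓, 1972: Wed, 1973: Thu
Mondays: 1954, 1965, 1971.

3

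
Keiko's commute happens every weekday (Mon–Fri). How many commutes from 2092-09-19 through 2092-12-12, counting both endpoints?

61

2092-09-19 is a Friday.
The range spans 85 days (inclusive of both endpoints).
85 = 7 × 12 + 1, so there are 12 full weeks plus 1 extra day.
Each full week contributes 5 weekdays (Mon–Fri): 12 × 5 = 60.
The 1 extra day is Friday — 1 of them qualifies.
Total: 60 + 1 = 61.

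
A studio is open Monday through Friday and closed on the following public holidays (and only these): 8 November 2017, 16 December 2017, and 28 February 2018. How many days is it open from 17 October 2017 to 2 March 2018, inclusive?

97

17 October 2017 is a Tuesday.
That's 137 days from start to end, counting both.
137 = 7 × 19 + 4, so there are 19 full weeks plus 4 extra days.
Each full week contributes 5 weekdays (Mon–Fri): 19 × 5 = 95.
The 4 extra days are Tuesday, Wednesday, Thursday, Friday — 4 of them qualify.
Total: 95 + 4 = 99.
Holidays: 8 November 2017 (Wed); 16 December 2017 (Sat); 28 February 2018 (Wed).
2 of the 3 holidays fall on weekdays; the rest are weekends and were already excluded.
Business days: 99 − 2 = 97.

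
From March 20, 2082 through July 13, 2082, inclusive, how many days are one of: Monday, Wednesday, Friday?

50

March 20, 2082 is a Friday.
The range spans 116 days (inclusive of both endpoints).
116 = 7 × 16 + 4, so there are 16 full weeks plus 4 extra days.
Each full week contributes 3 days from the set (Mon, Wed, Fri): 16 × 3 = 48.
The 4 extra days are Friday, Saturday, Sunday, Monday — 2 of them qualify.
Total: 48 + 2 = 50.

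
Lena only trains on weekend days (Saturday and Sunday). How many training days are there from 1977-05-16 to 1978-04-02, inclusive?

1977-05-16 is a Monday.
From 1977-05-16 to 1978-04-02 is 322 days inclusive.
322 = 7 × 46, so the span is exactly 46 full weeks.
Each full week contributes 2 weekend days (Sat, Sun): 46 × 2 = 92.
Total: 92.

92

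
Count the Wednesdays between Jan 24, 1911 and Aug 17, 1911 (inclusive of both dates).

30 Wednesdays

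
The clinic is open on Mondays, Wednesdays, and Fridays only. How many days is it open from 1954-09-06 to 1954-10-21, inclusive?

20

1954-09-06 is a Monday.
From 1954-09-06 to 1954-10-21 is 46 days inclusive.
46 = 7 × 6 + 4, so there are 6 full weeks plus 4 extra days.
Each full week contributes 3 days from the set (Mon, Wed, Fri): 6 × 3 = 18.
The 4 extra days are Mon, Tue, Wed, Thu — 2 of them qualify.
Total: 18 + 2 = 20.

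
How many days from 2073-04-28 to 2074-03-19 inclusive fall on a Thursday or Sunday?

93

2073-04-28 is a Friday.
From 2073-04-28 to 2074-03-19 is 326 days inclusive.
326 = 7 × 46 + 4, so there are 46 full weeks plus 4 extra days.
Each full week contributes 2 days from the set (Thu, Sun): 46 × 2 = 92.
The 4 extra days are Friday, Saturday, Sunday, Monday — 1 of them qualifies.
Total: 92 + 1 = 93.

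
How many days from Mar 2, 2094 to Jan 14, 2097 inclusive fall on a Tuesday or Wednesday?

300

Mar 2, 2094 is a Tuesday.
That's 1050 days from start to end, counting both.
1050 = 7 × 150, so the span is exactly 150 full weeks.
Each full week contributes 2 days from the set (Tue, Wed): 150 × 2 = 300.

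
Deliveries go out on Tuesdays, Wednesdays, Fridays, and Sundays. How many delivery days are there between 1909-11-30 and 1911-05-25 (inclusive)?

310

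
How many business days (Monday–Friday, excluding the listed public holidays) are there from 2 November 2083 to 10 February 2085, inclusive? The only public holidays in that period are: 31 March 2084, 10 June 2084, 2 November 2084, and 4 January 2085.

331

2 November 2083 is a Tuesday.
The range spans 467 days (inclusive of both endpoints).
467 = 7 × 66 + 5, so there are 66 full weeks plus 5 extra days.
Each full week contributes 5 weekdays (Mon–Fri): 66 × 5 = 330.
The 5 extra days are Tuesday, Wednesday, Thursday, Friday, Saturday — 4 of them qualify.
Total: 330 + 4 = 334.
Holidays: 31 March 2084 (Fri); 10 June 2084 (Sat); 2 November 2084 (Thu); 4 January 2085 (Thu).
3 of the 4 holidays fall on weekdays; the rest are weekends and were already excluded.
Business days: 334 − 3 = 331.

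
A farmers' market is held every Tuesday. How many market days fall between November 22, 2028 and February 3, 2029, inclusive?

10

November 22, 2028 is a Wednesday.
The range spans 74 days (inclusive of both endpoints).
74 = 7 × 10 + 4, so there are 10 full weeks plus 4 extra days.
Each full week contributes one Tuesday: 10 so far.
The 4 extra days are Wed, Thu, Fri, Sat — none qualify.
Total: 10 + 0 = 10.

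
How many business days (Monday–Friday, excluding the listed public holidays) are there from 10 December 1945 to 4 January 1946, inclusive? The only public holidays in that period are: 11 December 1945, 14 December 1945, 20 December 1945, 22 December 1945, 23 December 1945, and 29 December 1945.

17

10 December 1945 is a Monday.
The range spans 26 days (inclusive of both endpoints).
26 = 7 × 3 + 5, so there are 3 full weeks plus 5 extra days.
Each full week contributes 5 weekdays (Mon–Fri): 3 × 5 = 15.
The 5 extra days are Mon, Tue, Wed, Thu, Fri — 5 of them qualify.
Total: 15 + 5 = 20.
Holidays: 11 December 1945 (Tue); 14 December 1945 (Fri); 20 December 1945 (Thu); 22 December 1945 (Sat); 23 December 1945 (Sun); 29 December 1945 (Sat).
3 of the 6 holidays fall on weekdays; the rest are weekends and were already excluded.
Business days: 20 − 3 = 17.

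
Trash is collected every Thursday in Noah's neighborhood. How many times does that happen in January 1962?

1962-01-01 is a Monday.
The range spans 31 days (inclusive of both endpoints).
31 = 7 × 4 + 3, so there are 4 full weeks plus 3 extra days.
Each full week contributes one Thursday: 4 so far.
The 3 extra days are Monday, Tuesday, Wednesday — none qualify.
Total: 4 + 0 = 4.

4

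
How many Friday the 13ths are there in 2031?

1

The 13th falls on a Friday when the month's 13th has weekday Fri.
Jan 13 is Mon; Feb 13 is Thu; Mar 13 is Thu; Apr 13 is Sun; May 13 is Tue; Jun 13 is Fri ✓; Jul 13 is Sun; Aug 13 is Wed; Sep 13 is Sat; Oct 13 is Mon; Nov 13 is Thu; Dec 13 is Sat.
Friday the 13ths: Jun.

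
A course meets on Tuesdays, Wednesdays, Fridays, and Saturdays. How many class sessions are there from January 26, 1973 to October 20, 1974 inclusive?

362

January 26, 1973 is a Friday.
The range spans 633 days (inclusive of both endpoints).
633 = 7 × 90 + 3, so there are 90 full weeks plus 3 extra days.
Each full week contributes 4 days from the set (Tue, Wed, Fri, Sat): 90 × 4 = 360.
The 3 extra days are Friday, Saturday, Sunday — 2 of them qualify.
Total: 360 + 2 = 362.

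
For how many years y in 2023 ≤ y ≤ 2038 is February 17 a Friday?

2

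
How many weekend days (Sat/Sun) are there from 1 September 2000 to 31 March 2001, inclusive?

61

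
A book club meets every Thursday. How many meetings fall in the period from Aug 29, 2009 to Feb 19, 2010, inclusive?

25

Aug 29, 2009 is a Saturday.
From Aug 29, 2009 to Feb 19, 2010 is 175 days inclusive.
175 = 7 × 25, so the span is exactly 25 full weeks.
Each full week contributes one Thursday: 25 so far.
Total: 25.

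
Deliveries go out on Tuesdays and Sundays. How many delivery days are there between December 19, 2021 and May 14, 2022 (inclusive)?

December 19, 2021 is a Sunday.
That's 147 days from start to end, counting both.
147 = 7 × 21, so the span is exactly 21 full weeks.
Each full week contributes 2 days from the set (Tue, Sun): 21 × 2 = 42.
Total: 42.

42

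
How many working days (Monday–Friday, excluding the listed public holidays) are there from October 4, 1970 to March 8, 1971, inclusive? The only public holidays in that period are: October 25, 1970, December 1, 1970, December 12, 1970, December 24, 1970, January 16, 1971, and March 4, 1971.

October 4, 1970 is a Sunday.
That's 156 days from start to end, counting both.
156 = 7 × 22 + 2, so there are 22 full weeks plus 2 extra days.
Each full week contributes 5 weekdays (Mon–Fri): 22 × 5 = 110.
The 2 extra days are Sun, Mon — 1 of them qualifies.
Total: 110 + 1 = 111.
Holidays: October 25, 1970 (Sun); December 1, 1970 (Tue); December 12, 1970 (Sat); December 24, 1970 (Thu); January 16, 1971 (Sat); March 4, 1971 (Thu).
3 of the 6 holidays fall on weekdays; the rest are weekends and were already excluded.
Business days: 111 − 3 = 108.

108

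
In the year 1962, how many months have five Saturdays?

A month has five Saturdays exactly when Saturday falls within its first (length − 28) days.
Jan: 31 days, starts Mon → 5 of Mon, Tue, Wed
Feb: 28 days, starts Thu → 5 of (none)
Mar: 31 days, starts Thu → 5 of Thu, Fri, Sat ✓
Apr: 30 days, starts Sun → 5 of Sun, Mon
May: 31 days, starts Tue → 5 of Tue, Wed, Thu
Jun: 30 days, starts Fri → 5 of Fri, Sat ✓
Jul: 31 days, starts Sun → 5 of Sun, Mon, Tue
Aug: 31 days, starts Wed → 5 of Wed, Thu, Fri
Sep: 30 days, starts Sat → 5 of Sat, Sun ✓
Oct: 31 days, starts Mon → 5 of Mon, Tue, Wed
Nov: 30 days, starts Thu → 5 of Thu, Fri
Dec: 31 days, starts Sat → 5 of Sat, Sun, Mon ✓
Months with five Saturdays: Mar, Jun, Sep, Dec.

4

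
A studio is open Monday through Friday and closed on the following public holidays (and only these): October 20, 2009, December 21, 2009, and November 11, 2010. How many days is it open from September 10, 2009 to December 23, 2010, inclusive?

September 10, 2009 is a Thursday.
From September 10, 2009 to December 23, 2010 is 470 days inclusive.
470 = 7 × 67 + 1, so there are 67 full weeks plus 1 extra day.
Each full week contributes 5 weekdays (Mon–Fri): 67 × 5 = 335.
The 1 extra day is Thursday — 1 of them qualifies.
Total: 335 + 1 = 336.
Holidays: October 20, 2009 (Tue); December 21, 2009 (Mon); November 11, 2010 (Thu).
All 3 holidays fall on weekdays, so subtract 3.
Business days: 336 − 3 = 333.

333 working days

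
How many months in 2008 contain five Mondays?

A month has five Mondays exactly when Monday falls within its first (length − 28) days.
Jan: 31 days, starts Tue → 5 of Tue, Wed, Thu
Feb: 29 days, starts Fri → 5 of Fri
Mar: 31 days, starts Sat → 5 of Sat, Sun, Mon ✓
Apr: 30 days, starts Tue → 5 of Tue, Wed
May: 31 days, starts Thu → 5 of Thu, Fri, Sat
Jun: 30 days, starts Sun → 5 of Sun, Mon ✓
Jul: 31 days, starts Tue → 5 of Tue, Wed, Thu
Aug: 31 days, starts Fri → 5 of Fri, Sat, Sun
Sep: 30 days, starts Mon → 5 of Mon, Tue ✓
Oct: 31 days, starts Wed → 5 of Wed, Thu, Fri
Nov: 30 days, starts Sat → 5 of Sat, Sun
Dec: 31 days, starts Mon → 5 of Mon, Tue, Wed ✓
Months with five Mondays: Mar, Jun, Sep, Dec.

4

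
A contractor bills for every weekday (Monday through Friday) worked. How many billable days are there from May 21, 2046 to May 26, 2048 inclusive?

May 21, 2046 is a Monday.
That's 737 days from start to end, counting both.
737 = 7 × 105 + 2, so there are 105 full weeks plus 2 extra days.
Each full week contributes 5 weekdays (Mon–Fri): 105 × 5 = 525.
The 2 extra days are Monday, Tuesday — 2 of them qualify.
Total: 525 + 2 = 527.

527 weekdays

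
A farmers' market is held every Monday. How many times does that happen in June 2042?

5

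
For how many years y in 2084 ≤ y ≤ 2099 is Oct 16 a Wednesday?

2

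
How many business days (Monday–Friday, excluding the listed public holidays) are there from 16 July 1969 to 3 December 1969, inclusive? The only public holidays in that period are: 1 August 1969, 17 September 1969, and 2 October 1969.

16 July 1969 is a Wednesday.
That's 141 days from start to end, counting both.
141 = 7 × 20 + 1, so there are 20 full weeks plus 1 extra day.
Each full week contributes 5 weekdays (Mon–Fri): 20 × 5 = 100.
The 1 extra day is Wed — 1 of them qualifies.
Total: 100 + 1 = 101.
Holidays: 1 August 1969 (Fri); 17 September 1969 (Wed); 2 October 1969 (Thu).
All 3 holidays fall on weekdays, so subtract 3.
Business days: 101 − 3 = 98.

98 business days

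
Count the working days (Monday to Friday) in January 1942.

22 weekdays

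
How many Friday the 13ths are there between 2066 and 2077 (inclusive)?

Friday-the-13ths by year:
2066: Aug
2067: May
2068: Jan, Apr, Jul
2069: Sep, Dec
2070: Jun
2071: Feb, Mar, Nov
2072: May
2073: Jan, Oct
2074: Apr, Jul
2075: Sep, Dec
2076: Mar, Nov
2077: Aug

21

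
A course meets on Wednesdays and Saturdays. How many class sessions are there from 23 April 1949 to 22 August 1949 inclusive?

23 April 1949 is a Saturday.
That's 122 days from start to end, counting both.
122 = 7 × 17 + 3, so there are 17 full weeks plus 3 extra days.
Each full week contributes 2 days from the set (Wed, Sat): 17 × 2 = 34.
The 3 extra days are Saturday, Sunday, Monday — 1 of them qualifies.
Total: 34 + 1 = 35.

35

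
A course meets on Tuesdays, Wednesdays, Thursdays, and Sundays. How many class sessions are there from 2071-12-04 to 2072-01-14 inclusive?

2071-12-04 is a Friday.
The range spans 42 days (inclusive of both endpoints).
42 = 7 × 6, so the span is exactly 6 full weeks.
Each full week contributes 4 days from the set (Tue, Wed, Thu, Sun): 6 × 4 = 24.
Total: 24.

24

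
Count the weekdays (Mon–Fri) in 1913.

261

1 January 1913 is a Wednesday.
That's 365 days from start to end, counting both.
365 = 7 × 52 + 1, so there are 52 full weeks plus 1 extra day.
Each full week contributes 5 weekdays (Mon–Fri): 52 × 5 = 260.
The 1 extra day is Wednesday — 1 of them qualifies.
Total: 260 + 1 = 261.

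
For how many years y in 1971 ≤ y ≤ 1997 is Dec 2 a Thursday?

4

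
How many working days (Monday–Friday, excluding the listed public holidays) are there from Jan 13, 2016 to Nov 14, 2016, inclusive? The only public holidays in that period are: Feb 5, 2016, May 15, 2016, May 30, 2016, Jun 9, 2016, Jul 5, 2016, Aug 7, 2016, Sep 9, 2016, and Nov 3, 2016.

213

Jan 13, 2016 is a Wednesday.
The range spans 307 days (inclusive of both endpoints).
307 = 7 × 43 + 6, so there are 43 full weeks plus 6 extra days.
Each full week contributes 5 weekdays (Mon–Fri): 43 × 5 = 215.
The 6 extra days are Wednesday, Thursday, Friday, Saturday, Sunday, Monday — 4 of them qualify.
Total: 215 + 4 = 219.
Holidays: Feb 5, 2016 (Fri); May 15, 2016 (Sun); May 30, 2016 (Mon); Jun 9, 2016 (Thu); Jul 5, 2016 (Tue); Aug 7, 2016 (Sun); Sep 9, 2016 (Fri); Nov 3, 2016 (Thu).
6 of the 8 holidays fall on weekdays; the rest are weekends and were already excluded.
Business days: 219 − 6 = 213.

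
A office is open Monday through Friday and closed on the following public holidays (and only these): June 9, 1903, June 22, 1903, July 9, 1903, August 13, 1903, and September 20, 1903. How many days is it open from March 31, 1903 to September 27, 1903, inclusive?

125 business days

March 31, 1903 is a Tuesday.
The range spans 181 days (inclusive of both endpoints).
181 = 7 × 25 + 6, so there are 25 full weeks plus 6 extra days.
Each full week contributes 5 weekdays (Mon–Fri): 25 × 5 = 125.
The 6 extra days are Tuesday, Wednesday, Thursday, Friday, Saturday, Sunday — 4 of them qualify.
Total: 125 + 4 = 129.
Holidays: June 9, 1903 (Tue); June 22, 1903 (Mon); July 9, 1903 (Thu); August 13, 1903 (Thu); September 20, 1903 (Sun).
4 of the 5 holidays fall on weekdays; the rest are weekends and were already excluded.
Business days: 129 − 4 = 125.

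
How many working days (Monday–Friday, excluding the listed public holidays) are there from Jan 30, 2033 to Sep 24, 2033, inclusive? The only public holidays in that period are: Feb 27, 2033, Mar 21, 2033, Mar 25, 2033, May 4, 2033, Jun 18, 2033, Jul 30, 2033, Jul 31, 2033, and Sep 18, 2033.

Jan 30, 2033 is a Sunday.
That's 238 days from start to end, counting both.
238 = 7 × 34, so the span is exactly 34 full weeks.
Each full week contributes 5 weekdays (Mon–Fri): 34 × 5 = 170.
Holidays: Feb 27, 2033 (Sun); Mar 21, 2033 (Mon); Mar 25, 2033 (Fri); May 4, 2033 (Wed); Jun 18, 2033 (Sat); Jul 30, 2033 (Sat); Jul 31, 2033 (Sun); Sep 18, 2033 (Sun).
3 of the 8 holidays fall on weekdays; the rest are weekends and were already excluded.
Business days: 170 − 3 = 167.

167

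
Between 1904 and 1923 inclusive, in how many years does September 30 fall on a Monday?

Day of week of September 30 in each year:
1904: Fri, 1905: Sat, 1906: Sun, 1907: Mon ✓, 1908: Wed, 1909: Thu, 1910: Fri, 1911: Sat, 1912: Mon ✓, 1913: Tue, 1914: Wed, 1915: Thu, 1916: Sat, 1917: Sun, 1918: Mon ✓, 1919: Tue, 1920: Thu, 1921: Fri, 1922: Sat, 1923: Sun
Mondays: 1907, 1912, 1918.

3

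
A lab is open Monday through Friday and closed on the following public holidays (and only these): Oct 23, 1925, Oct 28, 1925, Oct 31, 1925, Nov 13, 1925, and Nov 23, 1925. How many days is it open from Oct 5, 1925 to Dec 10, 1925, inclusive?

45

Oct 5, 1925 is a Monday.
From Oct 5, 1925 to Dec 10, 1925 is 67 days inclusive.
67 = 7 × 9 + 4, so there are 9 full weeks plus 4 extra days.
Each full week contributes 5 weekdays (Mon–Fri): 9 × 5 = 45.
The 4 extra days are Mon, Tue, Wed, Thu — 4 of them qualify.
Total: 45 + 4 = 49.
Holidays: Oct 23, 1925 (Fri); Oct 28, 1925 (Wed); Oct 31, 1925 (Sat); Nov 13, 1925 (Fri); Nov 23, 1925 (Mon).
4 of the 5 holidays fall on weekdays; the rest are weekends and were already excluded.
Business days: 49 − 4 = 45.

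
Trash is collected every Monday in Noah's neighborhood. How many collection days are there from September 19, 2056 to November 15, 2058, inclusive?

112 Mondays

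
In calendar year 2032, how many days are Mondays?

Jan 1, 2032 is a Thursday.
From Jan 1, 2032 to Dec 31, 2032 is 366 days inclusive.
366 = 7 × 52 + 2, so there are 52 full weeks plus 2 extra days.
Each full week contributes one Monday: 52 so far.
The 2 extra days are Thursday, Friday — none qualify.
Total: 52 + 0 = 52.

52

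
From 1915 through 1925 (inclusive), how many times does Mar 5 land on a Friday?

Day of week of March 5 in each year:
1915: Fri ✓, 1916: Sun, 1917: Mon, 1918: Tue, 1919: Wed, 1920: Fri ✓, 1921: Sat, 1922: Sun, 1923: Mon, 1924: Wed, 1925: Thu
Fridays: 1915, 1920.

2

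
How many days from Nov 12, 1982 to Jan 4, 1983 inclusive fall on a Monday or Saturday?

Nov 12, 1982 is a Friday.
From Nov 12, 1982 to Jan 4, 1983 is 54 days inclusive.
54 = 7 × 7 + 5, so there are 7 full weeks plus 5 extra days.
Each full week contributes 2 days from the set (Mon, Sat): 7 × 2 = 14.
The 5 extra days are Fri, Sat, Sun, Mon, Tue — 2 of them qualify.
Total: 14 + 2 = 16.

16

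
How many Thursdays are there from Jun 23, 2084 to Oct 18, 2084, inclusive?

Jun 23, 2084 is a Friday.
That's 118 days from start to end, counting both.
118 = 7 × 16 + 6, so there are 16 full weeks plus 6 extra days.
Each full week contributes one Thursday: 16 so far.
The 6 extra days are Fri, Sat, Sun, Mon, Tue, Wed — none qualify.
Total: 16 + 0 = 16.

16 Thursdays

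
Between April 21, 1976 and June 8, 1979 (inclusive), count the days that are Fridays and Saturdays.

327

April 21, 1976 is a Wednesday.
That's 1144 days from start to end, counting both.
1144 = 7 × 163 + 3, so there are 163 full weeks plus 3 extra days.
Each full week contributes 2 days from the set (Fri, Sat): 163 × 2 = 326.
The 3 extra days are Wednesday, Thursday, Friday — 1 of them qualifies.
Total: 326 + 1 = 327.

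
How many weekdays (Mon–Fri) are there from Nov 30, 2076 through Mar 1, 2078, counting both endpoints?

327 weekdays

Nov 30, 2076 is a Monday.
The range spans 457 days (inclusive of both endpoints).
457 = 7 × 65 + 2, so there are 65 full weeks plus 2 extra days.
Each full week contributes 5 weekdays (Mon–Fri): 65 × 5 = 325.
The 2 extra days are Monday, Tuesday — 2 of them qualify.
Total: 325 + 2 = 327.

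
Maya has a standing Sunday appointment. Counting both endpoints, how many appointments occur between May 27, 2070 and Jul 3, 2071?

57

May 27, 2070 is a Tuesday.
The range spans 403 days (inclusive of both endpoints).
403 = 7 × 57 + 4, so there are 57 full weeks plus 4 extra days.
Each full week contributes one Sunday: 57 so far.
The 4 extra days are Tue, Wed, Thu, Fri — none qualify.
Total: 57 + 0 = 57.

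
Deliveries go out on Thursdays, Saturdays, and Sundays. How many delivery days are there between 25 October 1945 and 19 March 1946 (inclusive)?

25 October 1945 is a Thursday.
The range spans 146 days (inclusive of both endpoints).
146 = 7 × 20 + 6, so there are 20 full weeks plus 6 extra days.
Each full week contributes 3 days from the set (Thu, Sat, Sun): 20 × 3 = 60.
The 6 extra days are Thursday, Friday, Saturday, Sunday, Monday, Tuesday — 3 of them qualify.
Total: 60 + 3 = 63.

63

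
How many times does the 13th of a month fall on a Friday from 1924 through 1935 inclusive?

Friday-the-13ths by year:
1924: Jun
1925: Feb, Mar, Nov
1926: Aug
1927: May
1928: Jan, Apr, Jul
1929: Sep, Dec
1930: Jun
1931: Feb, Mar, Nov
1932: May
1933: Jan, Oct
1934: Apr, Jul
1935: Sep, Dec

22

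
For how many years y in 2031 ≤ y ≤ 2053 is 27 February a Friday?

Day of week of February 27 in each year:
2031: Thu, 2032: Fri ✓, 2033: Sun, 2034: Mon, 2035: Tue, 2036: Wed, 2037: Fri ✓, 2038: Sat, 2039: Sun, 2040: Mon, 2041: Wed, 2042: Thu, 2043: Fri ✓, 2044: Sat, 2045: Mon, 2046: Tue, 2047: Wed, 2048: Thu, 2049: Sat, 2050: Sun, 2051: Mon, 2052: Tue, 2053: Thu
Fridays: 2032, 2037, 2043.

3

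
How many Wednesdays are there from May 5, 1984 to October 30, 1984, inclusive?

25

May 5, 1984 is a Saturday.
From May 5, 1984 to October 30, 1984 is 179 days inclusive.
179 = 7 × 25 + 4, so there are 25 full weeks plus 4 extra days.
Each full week contributes one Wednesday: 25 so far.
The 4 extra days are Sat, Sun, Mon, Tue — none qualify.
Total: 25 + 0 = 25.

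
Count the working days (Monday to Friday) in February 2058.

20 weekdays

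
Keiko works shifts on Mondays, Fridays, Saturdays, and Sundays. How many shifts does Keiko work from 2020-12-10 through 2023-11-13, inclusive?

612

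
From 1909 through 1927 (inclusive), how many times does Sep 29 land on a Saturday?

2

Day of week of September 29 in each year:
1909: Wed, 1910: Thu, 1911: Fri, 1912: Sun, 1913: Mon, 1914: Tue, 1915: Wed, 1916: Fri, 1917: Sat ✓, 1918: Sun, 1919: Mon, 1920: Wed, 1921: Thu, 1922: Fri, 1923: Sat ✓, 1924: Mon, 1925: Tue, 1926: Wed, 1927: Thu
Saturdays: 1917, 1923.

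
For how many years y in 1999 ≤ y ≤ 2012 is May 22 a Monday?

Day of week of May 22 in each year:
1999: Sat, 2000: Mon ✓, 2001: Tue, 2002: Wed, 2003: Thu, 2004: Sat, 2005: Sun, 2006: Mon ✓, 2007: Tue, 2008: Thu, 2009: Fri, 2010: Sat, 2011: Sun, 2012: Tue
Mondays: 2000, 2006.

2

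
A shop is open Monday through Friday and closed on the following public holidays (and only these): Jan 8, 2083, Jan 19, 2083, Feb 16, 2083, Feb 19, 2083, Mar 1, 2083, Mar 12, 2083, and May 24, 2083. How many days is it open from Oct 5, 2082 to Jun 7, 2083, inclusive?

169

Oct 5, 2082 is a Monday.
That's 246 days from start to end, counting both.
246 = 7 × 35 + 1, so there are 35 full weeks plus 1 extra day.
Each full week contributes 5 weekdays (Mon–Fri): 35 × 5 = 175.
The 1 extra day is Mon — 1 of them qualifies.
Total: 175 + 1 = 176.
Holidays: Jan 8, 2083 (Fri); Jan 19, 2083 (Tue); Feb 16, 2083 (Tue); Feb 19, 2083 (Fri); Mar 1, 2083 (Mon); Mar 12, 2083 (Fri); May 24, 2083 (Mon).
All 7 holidays fall on weekdays, so subtract 7.
Business days: 176 − 7 = 169.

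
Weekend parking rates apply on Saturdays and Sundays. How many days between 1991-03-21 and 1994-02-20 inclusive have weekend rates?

306

1991-03-21 is a Thursday.
The range spans 1068 days (inclusive of both endpoints).
1068 = 7 × 152 + 4, so there are 152 full weeks plus 4 extra days.
Each full week contributes 2 weekend days (Sat, Sun): 152 × 2 = 304.
The 4 extra days are Thu, Fri, Sat, Sun — 2 of them qualify.
Total: 304 + 2 = 306.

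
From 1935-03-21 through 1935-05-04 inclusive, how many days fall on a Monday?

6 Mondays

1935-03-21 is a Thursday.
From 1935-03-21 to 1935-05-04 is 45 days inclusive.
45 = 7 × 6 + 3, so there are 6 full weeks plus 3 extra days.
Each full week contributes one Monday: 6 so far.
The 3 extra days are Thursday, Friday, Saturday — none qualify.
Total: 6 + 0 = 6.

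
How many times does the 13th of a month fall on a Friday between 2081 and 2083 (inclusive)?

Friday-the-13ths by year:
2081: Jun
2082: Feb, Mar, Nov
2083: Aug

5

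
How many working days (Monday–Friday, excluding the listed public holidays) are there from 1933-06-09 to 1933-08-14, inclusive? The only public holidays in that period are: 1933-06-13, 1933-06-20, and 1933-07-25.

44 working days

1933-06-09 is a Friday.
The range spans 67 days (inclusive of both endpoints).
67 = 7 × 9 + 4, so there are 9 full weeks plus 4 extra days.
Each full week contributes 5 weekdays (Mon–Fri): 9 × 5 = 45.
The 4 extra days are Fri, Sat, Sun, Mon — 2 of them qualify.
Total: 45 + 2 = 47.
Holidays: 1933-06-13 (Tue); 1933-06-20 (Tue); 1933-07-25 (Tue).
All 3 holidays fall on weekdays, so subtract 3.
Business days: 47 − 3 = 44.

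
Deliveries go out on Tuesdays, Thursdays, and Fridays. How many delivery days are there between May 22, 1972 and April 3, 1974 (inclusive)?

292

May 22, 1972 is a Monday.
That's 682 days from start to end, counting both.
682 = 7 × 97 + 3, so there are 97 full weeks plus 3 extra days.
Each full week contributes 3 days from the set (Tue, Thu, Fri): 97 × 3 = 291.
The 3 extra days are Mon, Tue, Wed — 1 of them qualifies.
Total: 291 + 1 = 292.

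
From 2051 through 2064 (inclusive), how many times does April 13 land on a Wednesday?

1

Day of week of April 13 in each year:
2051: Thu, 2052: Sat, 2053: Sun, 2054: Mon, 2055: Tue, 2056: Thu, 2057: Fri, 2058: Sat, 2059: Sun, 2060: Tue, 2061: Wed ✓, 2062: Thu, 2063: Fri, 2064: Sun
Wednesdays: 2061.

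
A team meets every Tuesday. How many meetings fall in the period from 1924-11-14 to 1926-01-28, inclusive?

63 Tuesdays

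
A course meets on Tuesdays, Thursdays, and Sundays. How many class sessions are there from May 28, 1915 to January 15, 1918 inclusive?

May 28, 1915 is a Friday.
That's 964 days from start to end, counting both.
964 = 7 × 137 + 5, so there are 137 full weeks plus 5 extra days.
Each full week contributes 3 days from the set (Tue, Thu, Sun): 137 × 3 = 411.
The 5 extra days are Friday, Saturday, Sunday, Monday, Tuesday — 2 of them qualify.
Total: 411 + 2 = 413.

413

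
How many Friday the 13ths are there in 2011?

The 13th falls on a Friday when the month's 13th has weekday Fri.
Jan 13 is Thu; Feb 13 is Sun; Mar 13 is Sun; Apr 13 is Wed; May 13 is Fri ✓; Jun 13 is Mon; Jul 13 is Wed; Aug 13 is Sat; Sep 13 is Tue; Oct 13 is Thu; Nov 13 is Sun; Dec 13 is Tue.
Friday the 13ths: May.

1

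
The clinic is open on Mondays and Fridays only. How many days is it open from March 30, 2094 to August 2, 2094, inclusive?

36

March 30, 2094 is a Tuesday.
The range spans 126 days (inclusive of both endpoints).
126 = 7 × 18, so the span is exactly 18 full weeks.
Each full week contributes 2 days from the set (Mon, Fri): 18 × 2 = 36.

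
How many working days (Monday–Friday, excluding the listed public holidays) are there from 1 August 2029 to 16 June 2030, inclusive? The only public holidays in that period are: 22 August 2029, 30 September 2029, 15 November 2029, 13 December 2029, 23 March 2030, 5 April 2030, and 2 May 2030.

223 working days

1 August 2029 is a Wednesday.
The range spans 320 days (inclusive of both endpoints).
320 = 7 × 45 + 5, so there are 45 full weeks plus 5 extra days.
Each full week contributes 5 weekdays (Mon–Fri): 45 × 5 = 225.
The 5 extra days are Wed, Thu, Fri, Sat, Sun — 3 of them qualify.
Total: 225 + 3 = 228.
Holidays: 22 August 2029 (Wed); 30 September 2029 (Sun); 15 November 2029 (Thu); 13 December 2029 (Thu); 23 March 2030 (Sat); 5 April 2030 (Fri); 2 May 2030 (Thu).
5 of the 7 holidays fall on weekdays; the rest are weekends and were already excluded.
Business days: 228 − 5 = 223.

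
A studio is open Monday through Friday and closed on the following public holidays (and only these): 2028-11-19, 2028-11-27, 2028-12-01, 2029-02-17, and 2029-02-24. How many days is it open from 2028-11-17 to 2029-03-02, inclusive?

74 business days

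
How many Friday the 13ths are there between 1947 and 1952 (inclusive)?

9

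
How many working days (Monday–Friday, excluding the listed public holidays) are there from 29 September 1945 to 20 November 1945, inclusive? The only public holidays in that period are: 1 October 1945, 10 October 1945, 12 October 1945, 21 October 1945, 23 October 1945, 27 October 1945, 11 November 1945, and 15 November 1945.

29 September 1945 is a Saturday.
From 29 September 1945 to 20 November 1945 is 53 days inclusive.
53 = 7 × 7 + 4, so there are 7 full weeks plus 4 extra days.
Each full week contributes 5 weekdays (Mon–Fri): 7 × 5 = 35.
The 4 extra days are Sat, Sun, Mon, Tue — 2 of them qualify.
Total: 35 + 2 = 37.
Holidays: 1 October 1945 (Mon); 10 October 1945 (Wed); 12 October 1945 (Fri); 21 October 1945 (Sun); 23 October 1945 (Tue); 27 October 1945 (Sat); 11 November 1945 (Sun); 15 November 1945 (Thu).
5 of the 8 holidays fall on weekdays; the rest are weekends and were already excluded.
Business days: 37 − 5 = 32.

32 working days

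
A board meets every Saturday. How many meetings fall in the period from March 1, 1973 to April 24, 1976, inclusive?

165 Saturdays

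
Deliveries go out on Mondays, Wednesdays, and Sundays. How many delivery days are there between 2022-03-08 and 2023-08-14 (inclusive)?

225

2022-03-08 is a Tuesday.
From 2022-03-08 to 2023-08-14 is 525 days inclusive.
525 = 7 × 75, so the span is exactly 75 full weeks.
Each full week contributes 3 days from the set (Mon, Wed, Sun): 75 × 3 = 225.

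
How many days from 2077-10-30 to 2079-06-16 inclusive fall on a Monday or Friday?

2077-10-30 is a Saturday.
The range spans 595 days (inclusive of both endpoints).
595 = 7 × 85, so the span is exactly 85 full weeks.
Each full week contributes 2 days from the set (Mon, Fri): 85 × 2 = 170.
Total: 170.

170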